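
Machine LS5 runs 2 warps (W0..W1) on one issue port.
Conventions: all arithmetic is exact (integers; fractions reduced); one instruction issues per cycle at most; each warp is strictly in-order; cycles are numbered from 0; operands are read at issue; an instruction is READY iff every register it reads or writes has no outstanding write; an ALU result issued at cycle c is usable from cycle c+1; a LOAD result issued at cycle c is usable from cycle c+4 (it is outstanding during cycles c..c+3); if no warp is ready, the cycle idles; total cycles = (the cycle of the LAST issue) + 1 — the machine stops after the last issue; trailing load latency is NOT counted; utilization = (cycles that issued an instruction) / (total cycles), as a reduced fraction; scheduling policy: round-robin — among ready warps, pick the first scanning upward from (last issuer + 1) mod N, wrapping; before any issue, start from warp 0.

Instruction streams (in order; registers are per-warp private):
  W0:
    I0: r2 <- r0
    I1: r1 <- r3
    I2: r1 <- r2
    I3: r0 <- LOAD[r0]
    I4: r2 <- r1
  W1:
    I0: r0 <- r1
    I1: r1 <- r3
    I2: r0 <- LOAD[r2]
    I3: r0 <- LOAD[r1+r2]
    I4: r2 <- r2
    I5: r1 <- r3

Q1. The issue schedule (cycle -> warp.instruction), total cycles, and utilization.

cycle 0: W0.I0
cycle 1: W1.I0
cycle 2: W0.I1
cycle 3: W1.I1
cycle 4: W0.I2
cycle 5: W1.I2
cycle 6: W0.I3
cycle 7: W0.I4
cycle 8: idle
cycle 9: W1.I3
cycle 10: W1.I4
cycle 11: W1.I5

Answer: 12 cycles, utilization 11/12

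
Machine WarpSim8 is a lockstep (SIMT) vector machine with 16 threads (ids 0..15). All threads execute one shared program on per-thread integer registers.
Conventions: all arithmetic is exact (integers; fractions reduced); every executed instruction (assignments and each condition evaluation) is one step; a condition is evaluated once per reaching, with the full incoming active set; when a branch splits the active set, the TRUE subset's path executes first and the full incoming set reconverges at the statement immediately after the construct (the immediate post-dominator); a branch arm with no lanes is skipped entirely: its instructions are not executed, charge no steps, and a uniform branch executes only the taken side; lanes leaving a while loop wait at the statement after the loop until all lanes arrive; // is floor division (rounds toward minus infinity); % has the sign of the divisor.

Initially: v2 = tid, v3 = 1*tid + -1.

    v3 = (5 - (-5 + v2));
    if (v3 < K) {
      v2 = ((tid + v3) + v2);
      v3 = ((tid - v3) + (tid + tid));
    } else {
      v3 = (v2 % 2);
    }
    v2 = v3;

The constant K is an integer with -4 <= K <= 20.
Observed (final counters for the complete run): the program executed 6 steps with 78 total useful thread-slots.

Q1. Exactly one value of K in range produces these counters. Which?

Answer: K = 9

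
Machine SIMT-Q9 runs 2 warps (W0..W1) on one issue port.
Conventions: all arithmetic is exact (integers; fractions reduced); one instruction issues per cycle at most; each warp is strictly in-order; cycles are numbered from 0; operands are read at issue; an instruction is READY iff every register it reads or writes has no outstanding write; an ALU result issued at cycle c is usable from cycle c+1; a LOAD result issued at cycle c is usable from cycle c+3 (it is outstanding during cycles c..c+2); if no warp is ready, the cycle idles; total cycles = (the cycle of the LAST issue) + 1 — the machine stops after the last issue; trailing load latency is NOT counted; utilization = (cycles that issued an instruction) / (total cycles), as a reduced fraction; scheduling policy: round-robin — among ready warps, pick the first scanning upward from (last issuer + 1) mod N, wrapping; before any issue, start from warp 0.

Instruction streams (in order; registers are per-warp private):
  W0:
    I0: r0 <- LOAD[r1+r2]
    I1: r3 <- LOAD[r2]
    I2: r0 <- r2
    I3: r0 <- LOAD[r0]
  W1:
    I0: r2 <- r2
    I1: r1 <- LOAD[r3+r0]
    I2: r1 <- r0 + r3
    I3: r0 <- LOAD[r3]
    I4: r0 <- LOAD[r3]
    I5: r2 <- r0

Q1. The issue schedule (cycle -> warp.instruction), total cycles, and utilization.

cycle 0: W0.I0
cycle 1: W1.I0
cycle 2: W0.I1
cycle 3: W1.I1
cycle 4: W0.I2
cycle 5: W0.I3
cycle 6: W1.I2
cycle 7: W1.I3
cycle 8: idle
cycle 9: idle
cycle 10: W1.I4
cycle 11: idle
cycle 12: idle
cycle 13: W1.I5

Answer: 14 cycles, utilization 5/7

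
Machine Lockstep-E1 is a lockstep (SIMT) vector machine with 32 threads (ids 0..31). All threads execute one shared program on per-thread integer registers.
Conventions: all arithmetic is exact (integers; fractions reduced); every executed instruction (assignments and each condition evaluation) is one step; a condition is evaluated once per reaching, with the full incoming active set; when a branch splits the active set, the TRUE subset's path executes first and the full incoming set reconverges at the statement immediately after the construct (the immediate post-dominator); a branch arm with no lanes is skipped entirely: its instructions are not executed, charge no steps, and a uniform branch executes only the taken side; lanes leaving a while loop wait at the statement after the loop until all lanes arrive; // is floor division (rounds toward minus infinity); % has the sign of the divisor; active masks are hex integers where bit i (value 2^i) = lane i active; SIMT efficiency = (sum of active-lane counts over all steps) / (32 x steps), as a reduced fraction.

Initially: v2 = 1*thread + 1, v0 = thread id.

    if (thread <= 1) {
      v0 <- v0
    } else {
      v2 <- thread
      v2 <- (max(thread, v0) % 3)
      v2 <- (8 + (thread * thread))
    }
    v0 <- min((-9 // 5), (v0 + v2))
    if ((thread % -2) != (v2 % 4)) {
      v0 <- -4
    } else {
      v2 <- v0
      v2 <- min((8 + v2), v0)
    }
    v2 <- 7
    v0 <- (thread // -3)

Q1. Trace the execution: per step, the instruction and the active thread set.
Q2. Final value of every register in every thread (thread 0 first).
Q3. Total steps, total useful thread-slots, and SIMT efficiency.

step 0: eval (thread <= 1)           0xffffffff
step 1: v0 <- v0                     0x00000003
step 2: v2 <- thread                 0xfffffffc
step 3: v2 <- (max(thread, v0) % 3)  0xfffffffc
step 4: v2 <- (8 + (thread * thread)) 0xfffffffc
step 5: v0 <- min((-9 // 5), (v0 + v2)) 0xffffffff
step 6: eval ((thread % -2) != (v2 % 4)) 0xffffffff
step 7: v0 <- -4                     0xaaaaaaab
step 8: v2 <- v0                     0x55555554
step 9: v2 <- min((8 + v2), v0)      0x55555554
step 10: v2 <- 7                      0xffffffff
step 11: v0 <- (thread // -3)         0xffffffff

Answer: 12 steps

v2: 7,7,7,7,7,7,7,7,7,7,7,7,7,7,7,7,7,7,7,7,7,7,7,7,7,7,7,7,7,7,7,7
v0: 0,-1,-1,-1,-2,-2,-2,-3,-3,-3,-4,-4,-4,-5,-5,-5,-6,-6,-6,-7,-7,-7,-8,-8,-8,-9,-9,-9,-10,-10,-10,-11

steps = 12; useful = 299; efficiency = 299/384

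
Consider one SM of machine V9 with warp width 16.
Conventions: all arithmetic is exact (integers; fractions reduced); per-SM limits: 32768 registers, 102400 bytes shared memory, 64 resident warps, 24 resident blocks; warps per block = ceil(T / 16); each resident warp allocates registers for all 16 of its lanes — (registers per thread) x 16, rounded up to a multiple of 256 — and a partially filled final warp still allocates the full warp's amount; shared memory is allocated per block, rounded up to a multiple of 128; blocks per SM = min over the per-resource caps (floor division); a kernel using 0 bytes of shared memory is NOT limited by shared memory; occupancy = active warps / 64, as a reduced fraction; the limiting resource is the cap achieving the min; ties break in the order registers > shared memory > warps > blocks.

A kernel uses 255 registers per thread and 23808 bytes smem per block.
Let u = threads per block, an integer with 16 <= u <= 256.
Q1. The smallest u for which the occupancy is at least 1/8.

Answer: u = 17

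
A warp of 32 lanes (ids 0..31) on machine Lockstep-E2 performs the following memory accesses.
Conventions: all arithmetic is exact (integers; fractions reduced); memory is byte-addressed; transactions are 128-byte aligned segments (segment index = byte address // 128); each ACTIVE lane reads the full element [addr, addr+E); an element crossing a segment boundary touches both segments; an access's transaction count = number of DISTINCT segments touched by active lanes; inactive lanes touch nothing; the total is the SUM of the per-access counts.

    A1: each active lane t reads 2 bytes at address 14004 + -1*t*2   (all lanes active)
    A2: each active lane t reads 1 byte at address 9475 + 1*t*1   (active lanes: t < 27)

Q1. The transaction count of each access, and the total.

A1: 2 transactions
A2: 1 transaction

Answer: 2,1; total 3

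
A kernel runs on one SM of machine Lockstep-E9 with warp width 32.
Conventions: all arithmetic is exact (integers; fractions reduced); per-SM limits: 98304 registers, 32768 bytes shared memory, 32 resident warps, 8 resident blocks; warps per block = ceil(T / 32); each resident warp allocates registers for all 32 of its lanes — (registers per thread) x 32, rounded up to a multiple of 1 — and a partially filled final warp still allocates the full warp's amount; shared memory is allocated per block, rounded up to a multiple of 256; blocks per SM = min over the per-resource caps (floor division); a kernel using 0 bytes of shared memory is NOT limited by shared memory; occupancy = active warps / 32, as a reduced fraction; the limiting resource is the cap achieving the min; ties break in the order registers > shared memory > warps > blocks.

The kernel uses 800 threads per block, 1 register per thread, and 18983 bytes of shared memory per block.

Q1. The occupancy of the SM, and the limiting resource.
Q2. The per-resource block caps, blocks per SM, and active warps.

Answer: occupancy 25/32, limited by shared memory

registers: 122 blocks
shared memory: 1 block
warps: 1 block
blocks: 8 blocks

Answer: 1 block, 25 active warps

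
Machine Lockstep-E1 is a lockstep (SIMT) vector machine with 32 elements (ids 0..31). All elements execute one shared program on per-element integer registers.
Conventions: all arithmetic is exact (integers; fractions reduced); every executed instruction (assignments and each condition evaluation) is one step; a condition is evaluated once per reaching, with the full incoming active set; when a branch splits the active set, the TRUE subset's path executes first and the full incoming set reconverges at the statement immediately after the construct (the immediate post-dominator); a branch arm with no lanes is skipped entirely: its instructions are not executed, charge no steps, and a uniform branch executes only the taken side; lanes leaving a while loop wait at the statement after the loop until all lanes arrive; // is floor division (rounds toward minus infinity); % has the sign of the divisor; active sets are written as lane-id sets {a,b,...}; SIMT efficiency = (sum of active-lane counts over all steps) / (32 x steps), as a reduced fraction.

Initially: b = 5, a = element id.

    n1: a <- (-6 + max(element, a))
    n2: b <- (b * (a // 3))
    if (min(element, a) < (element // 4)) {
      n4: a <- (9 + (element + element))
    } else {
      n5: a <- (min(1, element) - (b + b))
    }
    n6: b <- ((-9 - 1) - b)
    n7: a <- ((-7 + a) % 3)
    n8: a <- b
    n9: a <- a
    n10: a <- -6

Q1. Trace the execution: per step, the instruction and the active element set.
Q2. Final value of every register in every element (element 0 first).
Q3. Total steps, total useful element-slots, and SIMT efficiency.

step 0: a <- (-6 + max(element, a))  {0,1,2,3,4,5,6,7,8,9,10,11,12,13,14,15,16,17,18,19,20,21,22,23,24,25,26,27,28,29,30,31}
step 1: b <- (b * (a // 3))          {0,1,2,3,4,5,6,7,8,9,10,11,12,13,14,15,16,17,18,19,20,21,22,23,24,25,26,27,28,29,30,31}
step 2: eval (min(element, a) < (element // 4)) {0,1,2,3,4,5,6,7,8,9,10,11,12,13,14,15,16,17,18,19,20,21,22,23,24,25,26,27,28,29,30,31}
step 3: a <- (9 + (element + element)) {0,1,2,3,4,5,6}
step 4: a <- (min(1, element) - (b + b)) {7,8,9,10,11,12,13,14,15,16,17,18,19,20,21,22,23,24,25,26,27,28,29,30,31}
step 5: b <- ((-9 - 1) - b)          {0,1,2,3,4,5,6,7,8,9,10,11,12,13,14,15,16,17,18,19,20,21,22,23,24,25,26,27,28,29,30,31}
step 6: a <- ((-7 + a) % 3)          {0,1,2,3,4,5,6,7,8,9,10,11,12,13,14,15,16,17,18,19,20,21,22,23,24,25,26,27,28,29,30,31}
step 7: a <- b                       {0,1,2,3,4,5,6,7,8,9,10,11,12,13,14,15,16,17,18,19,20,21,22,23,24,25,26,27,28,29,30,31}
step 8: a <- a                       {0,1,2,3,4,5,6,7,8,9,10,11,12,13,14,15,16,17,18,19,20,21,22,23,24,25,26,27,28,29,30,31}
step 9: a <- -6                      {0,1,2,3,4,5,6,7,8,9,10,11,12,13,14,15,16,17,18,19,20,21,22,23,24,25,26,27,28,29,30,31}

Answer: 10 steps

b: 0,0,0,-5,-5,-5,-10,-10,-10,-15,-15,-15,-20,-20,-20,-25,-25,-25,-30,-30,-30,-35,-35,-35,-40,-40,-40,-45,-45,-45,-50,-50
a: -6,-6,-6,-6,-6,-6,-6,-6,-6,-6,-6,-6,-6,-6,-6,-6,-6,-6,-6,-6,-6,-6,-6,-6,-6,-6,-6,-6,-6,-6,-6,-6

steps = 10; useful = 288; efficiency = 288/320 = 9/10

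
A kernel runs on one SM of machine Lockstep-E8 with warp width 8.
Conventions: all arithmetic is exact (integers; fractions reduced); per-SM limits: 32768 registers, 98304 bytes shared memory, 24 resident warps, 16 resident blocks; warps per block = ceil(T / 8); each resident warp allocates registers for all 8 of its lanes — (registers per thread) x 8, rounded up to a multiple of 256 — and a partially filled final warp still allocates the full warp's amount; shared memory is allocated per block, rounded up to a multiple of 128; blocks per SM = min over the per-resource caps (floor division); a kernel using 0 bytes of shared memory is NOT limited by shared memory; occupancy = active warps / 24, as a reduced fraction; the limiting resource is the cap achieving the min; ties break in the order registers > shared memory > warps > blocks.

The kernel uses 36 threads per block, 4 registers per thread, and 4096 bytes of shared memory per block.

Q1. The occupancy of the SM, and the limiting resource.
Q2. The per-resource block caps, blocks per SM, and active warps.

Answer: occupancy 5/6, limited by warps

registers: 25 blocks
shared memory: 24 blocks
warps: 4 blocks
blocks: 16 blocks

Answer: 4 blocks, 20 active warps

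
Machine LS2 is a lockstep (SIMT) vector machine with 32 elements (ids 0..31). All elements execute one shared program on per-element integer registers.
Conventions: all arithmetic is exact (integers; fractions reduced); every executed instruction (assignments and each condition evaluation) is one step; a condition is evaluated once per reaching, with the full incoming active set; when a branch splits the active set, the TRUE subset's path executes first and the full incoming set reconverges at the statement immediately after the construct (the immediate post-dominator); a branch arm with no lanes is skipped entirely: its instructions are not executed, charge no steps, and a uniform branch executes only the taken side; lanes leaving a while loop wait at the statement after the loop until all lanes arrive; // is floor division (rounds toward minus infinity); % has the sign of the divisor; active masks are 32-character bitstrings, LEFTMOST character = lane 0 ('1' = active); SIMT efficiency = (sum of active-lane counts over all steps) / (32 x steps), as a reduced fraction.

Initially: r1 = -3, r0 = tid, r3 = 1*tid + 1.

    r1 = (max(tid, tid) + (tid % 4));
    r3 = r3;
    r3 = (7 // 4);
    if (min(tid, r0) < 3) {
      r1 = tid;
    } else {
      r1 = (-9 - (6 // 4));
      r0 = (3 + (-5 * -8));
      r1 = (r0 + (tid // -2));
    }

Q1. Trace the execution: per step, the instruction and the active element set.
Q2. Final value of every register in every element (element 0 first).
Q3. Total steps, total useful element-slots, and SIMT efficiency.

step 0: r1 <- (max(tid, tid) + (tid % 4)) 11111111111111111111111111111111
step 1: r3 <- r3                     11111111111111111111111111111111
step 2: r3 <- (7 // 4)               11111111111111111111111111111111
step 3: eval (min(tid, r0) < 3)      11111111111111111111111111111111
step 4: r1 <- tid                    11100000000000000000000000000000
step 5: r1 <- (-9 - (6 // 4))        00011111111111111111111111111111
step 6: r0 <- (3 + (-5 * -8))        00011111111111111111111111111111
step 7: r1 <- (r0 + (tid // -2))     00011111111111111111111111111111

Answer: 8 steps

r1: 0,1,2,41,41,40,40,39,39,38,38,37,37,36,36,35,35,34,34,33,33,32,32,31,31,30,30,29,29,28,28,27
r0: 0,1,2,43,43,43,43,43,43,43,43,43,43,43,43,43,43,43,43,43,43,43,43,43,43,43,43,43,43,43,43,43
r3: 1,1,1,1,1,1,1,1,1,1,1,1,1,1,1,1,1,1,1,1,1,1,1,1,1,1,1,1,1,1,1,1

steps = 8; useful = 218; efficiency = 218/256 = 109/128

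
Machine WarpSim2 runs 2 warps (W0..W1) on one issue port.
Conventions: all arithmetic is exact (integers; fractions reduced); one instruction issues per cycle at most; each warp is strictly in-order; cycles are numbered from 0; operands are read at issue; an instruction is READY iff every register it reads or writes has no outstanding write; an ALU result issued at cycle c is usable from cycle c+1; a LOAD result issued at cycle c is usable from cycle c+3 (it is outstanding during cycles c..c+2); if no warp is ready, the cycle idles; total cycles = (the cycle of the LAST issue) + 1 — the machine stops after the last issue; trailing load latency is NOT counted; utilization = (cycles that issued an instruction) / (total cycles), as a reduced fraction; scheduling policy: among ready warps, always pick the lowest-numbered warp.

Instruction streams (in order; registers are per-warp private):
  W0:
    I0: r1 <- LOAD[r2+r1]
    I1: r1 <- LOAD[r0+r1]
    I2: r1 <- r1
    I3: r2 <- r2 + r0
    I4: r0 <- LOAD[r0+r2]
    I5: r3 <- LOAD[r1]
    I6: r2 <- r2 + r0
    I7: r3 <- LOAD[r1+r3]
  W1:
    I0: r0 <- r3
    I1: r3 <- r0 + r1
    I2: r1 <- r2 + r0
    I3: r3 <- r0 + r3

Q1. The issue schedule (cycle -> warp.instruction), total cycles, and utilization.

cycle 0: W0.I0
cycle 1: W1.I0
cycle 2: W1.I1
cycle 3: W0.I1
cycle 4: W1.I2
cycle 5: W1.I3
cycle 6: W0.I2
cycle 7: W0.I3
cycle 8: W0.I4
cycle 9: W0.I5
cycle 10: idle
cycle 11: W0.I6
cycle 12: W0.I7

Answer: 13 cycles, utilization 12/13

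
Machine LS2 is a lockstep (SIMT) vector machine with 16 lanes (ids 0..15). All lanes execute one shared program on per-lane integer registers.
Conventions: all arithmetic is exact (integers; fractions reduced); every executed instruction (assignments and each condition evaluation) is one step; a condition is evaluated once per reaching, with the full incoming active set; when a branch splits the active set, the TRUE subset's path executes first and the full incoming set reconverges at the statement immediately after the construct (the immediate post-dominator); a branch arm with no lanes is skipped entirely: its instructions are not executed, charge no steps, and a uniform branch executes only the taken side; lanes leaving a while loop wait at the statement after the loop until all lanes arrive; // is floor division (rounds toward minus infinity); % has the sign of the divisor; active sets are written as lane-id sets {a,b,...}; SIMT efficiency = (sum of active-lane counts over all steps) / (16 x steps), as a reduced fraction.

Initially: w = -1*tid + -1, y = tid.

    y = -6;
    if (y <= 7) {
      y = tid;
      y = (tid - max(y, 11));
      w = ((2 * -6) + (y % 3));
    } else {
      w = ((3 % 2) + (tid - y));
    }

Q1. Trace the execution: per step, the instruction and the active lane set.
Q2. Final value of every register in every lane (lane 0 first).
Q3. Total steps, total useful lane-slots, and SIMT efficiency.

step 0: y <- -6                      {0,1,2,3,4,5,6,7,8,9,10,11,12,13,14,15}
step 1: eval (y <= 7)                {0,1,2,3,4,5,6,7,8,9,10,11,12,13,14,15}
step 2: y <- tid                     {0,1,2,3,4,5,6,7,8,9,10,11,12,13,14,15}
step 3: y <- (tid - max(y, 11))      {0,1,2,3,4,5,6,7,8,9,10,11,12,13,14,15}
step 4: w <- ((2 * -6) + (y % 3))    {0,1,2,3,4,5,6,7,8,9,10,11,12,13,14,15}

Answer: 5 steps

w: -11,-10,-12,-11,-10,-12,-11,-10,-12,-11,-10,-12,-12,-12,-12,-12
y: -11,-10,-9,-8,-7,-6,-5,-4,-3,-2,-1,0,0,0,0,0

steps = 5; useful = 80; efficiency = 80/80 = 1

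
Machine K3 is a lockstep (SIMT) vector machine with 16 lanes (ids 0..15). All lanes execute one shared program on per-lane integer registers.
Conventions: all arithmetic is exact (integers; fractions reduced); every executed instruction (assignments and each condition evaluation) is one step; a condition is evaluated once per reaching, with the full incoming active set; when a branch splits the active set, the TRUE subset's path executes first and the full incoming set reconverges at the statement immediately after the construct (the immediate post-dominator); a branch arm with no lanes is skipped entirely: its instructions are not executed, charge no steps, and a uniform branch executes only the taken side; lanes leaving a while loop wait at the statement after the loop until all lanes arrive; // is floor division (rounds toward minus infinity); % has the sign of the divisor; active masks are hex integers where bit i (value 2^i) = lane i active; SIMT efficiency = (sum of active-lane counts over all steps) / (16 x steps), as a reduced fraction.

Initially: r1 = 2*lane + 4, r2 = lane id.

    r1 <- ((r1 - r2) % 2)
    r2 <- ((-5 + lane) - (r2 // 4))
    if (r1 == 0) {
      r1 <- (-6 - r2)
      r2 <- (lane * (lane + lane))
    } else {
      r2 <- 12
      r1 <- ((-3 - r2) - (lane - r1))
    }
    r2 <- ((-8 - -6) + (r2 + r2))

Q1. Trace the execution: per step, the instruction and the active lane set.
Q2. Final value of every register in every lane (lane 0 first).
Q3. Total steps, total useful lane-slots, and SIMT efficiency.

step 0: r1 <- ((r1 - r2) % 2)        0xffff
step 1: r2 <- ((-5 + lane) - (r2 // 4)) 0xffff
step 2: eval (r1 == 0)               0xffff
step 3: r1 <- (-6 - r2)              0x5555
step 4: r2 <- (lane * (lane + lane)) 0x5555
step 5: r2 <- 12                     0xaaaa
step 6: r1 <- ((-3 - r2) - (lane - r1)) 0xaaaa
step 7: r2 <- ((-8 - -6) + (r2 + r2)) 0xffff

Answer: 8 steps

r1: -1,-15,-3,-17,-4,-19,-6,-21,-7,-23,-9,-25,-10,-27,-12,-29
r2: -2,22,14,22,62,22,142,22,254,22,398,22,574,22,782,22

steps = 8; useful = 96; efficiency = 96/128 = 3/4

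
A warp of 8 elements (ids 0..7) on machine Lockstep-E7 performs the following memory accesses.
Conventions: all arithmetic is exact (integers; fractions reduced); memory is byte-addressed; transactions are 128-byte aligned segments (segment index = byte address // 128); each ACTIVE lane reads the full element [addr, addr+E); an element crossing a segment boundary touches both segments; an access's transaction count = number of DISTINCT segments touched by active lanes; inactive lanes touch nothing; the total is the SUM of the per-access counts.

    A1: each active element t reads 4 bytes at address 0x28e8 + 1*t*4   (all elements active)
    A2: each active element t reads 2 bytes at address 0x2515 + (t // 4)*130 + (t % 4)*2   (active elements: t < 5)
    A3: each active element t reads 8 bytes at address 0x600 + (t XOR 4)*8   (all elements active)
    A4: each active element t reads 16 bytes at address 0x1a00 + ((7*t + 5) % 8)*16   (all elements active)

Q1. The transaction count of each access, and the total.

A1: 2 transactions
A2: 2 transactions
A3: 1 transaction
A4: 1 transaction

Answer: 2,2,1,1; total 6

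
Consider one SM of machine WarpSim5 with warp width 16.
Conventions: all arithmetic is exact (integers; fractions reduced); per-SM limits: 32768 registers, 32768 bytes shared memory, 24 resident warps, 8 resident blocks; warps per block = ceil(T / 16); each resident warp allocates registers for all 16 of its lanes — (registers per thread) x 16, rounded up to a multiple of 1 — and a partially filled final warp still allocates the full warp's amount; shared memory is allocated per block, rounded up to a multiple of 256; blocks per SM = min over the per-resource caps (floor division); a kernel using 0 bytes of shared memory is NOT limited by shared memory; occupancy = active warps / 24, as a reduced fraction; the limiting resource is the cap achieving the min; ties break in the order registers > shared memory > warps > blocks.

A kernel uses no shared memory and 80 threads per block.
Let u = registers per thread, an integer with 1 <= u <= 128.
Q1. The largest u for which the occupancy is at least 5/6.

Answer: u = 102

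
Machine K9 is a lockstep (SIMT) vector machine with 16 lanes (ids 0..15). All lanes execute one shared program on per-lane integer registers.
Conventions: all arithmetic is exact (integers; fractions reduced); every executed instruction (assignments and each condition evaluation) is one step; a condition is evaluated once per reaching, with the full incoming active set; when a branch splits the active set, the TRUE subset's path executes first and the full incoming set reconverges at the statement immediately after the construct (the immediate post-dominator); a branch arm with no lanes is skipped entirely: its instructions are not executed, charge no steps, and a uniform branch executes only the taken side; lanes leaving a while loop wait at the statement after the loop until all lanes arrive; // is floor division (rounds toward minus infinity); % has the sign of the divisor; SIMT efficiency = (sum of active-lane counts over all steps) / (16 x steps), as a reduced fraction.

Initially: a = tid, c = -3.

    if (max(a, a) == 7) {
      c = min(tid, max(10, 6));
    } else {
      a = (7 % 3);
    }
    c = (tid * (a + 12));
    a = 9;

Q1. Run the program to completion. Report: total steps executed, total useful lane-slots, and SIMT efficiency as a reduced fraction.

Answer: 5 steps, 64 useful, 4/5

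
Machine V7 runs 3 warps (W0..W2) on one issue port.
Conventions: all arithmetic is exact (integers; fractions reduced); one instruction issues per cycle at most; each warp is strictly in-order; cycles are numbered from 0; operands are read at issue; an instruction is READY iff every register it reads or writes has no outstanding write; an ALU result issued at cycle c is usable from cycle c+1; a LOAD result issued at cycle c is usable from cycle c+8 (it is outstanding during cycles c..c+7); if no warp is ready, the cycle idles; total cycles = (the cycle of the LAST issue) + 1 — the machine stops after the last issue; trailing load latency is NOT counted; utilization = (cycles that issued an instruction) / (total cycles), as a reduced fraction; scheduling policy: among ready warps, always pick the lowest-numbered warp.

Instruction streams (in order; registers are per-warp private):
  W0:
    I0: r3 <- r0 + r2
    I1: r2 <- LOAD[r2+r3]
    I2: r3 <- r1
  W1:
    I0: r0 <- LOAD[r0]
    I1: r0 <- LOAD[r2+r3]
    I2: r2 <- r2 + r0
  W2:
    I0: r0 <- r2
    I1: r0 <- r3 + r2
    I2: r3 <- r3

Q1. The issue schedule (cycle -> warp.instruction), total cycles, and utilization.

cycle 0: W0.I0
cycle 1: W0.I1
cycle 2: W0.I2
cycle 3: W1.I0
cycle 4: W2.I0
cycle 5: W2.I1
cycle 6: W2.I2
cycle 7: idle
cycle 8: idle
cycle 9: idle
cycle 10: idle
cycle 11: W1.I1
cycle 12: idle
cycle 13: idle
cycle 14: idle
cycle 15: idle
cycle 16: idle
cycle 17: idle
cycle 18: idle
cycle 19: W1.I2

Answer: 20 cycles, utilization 9/20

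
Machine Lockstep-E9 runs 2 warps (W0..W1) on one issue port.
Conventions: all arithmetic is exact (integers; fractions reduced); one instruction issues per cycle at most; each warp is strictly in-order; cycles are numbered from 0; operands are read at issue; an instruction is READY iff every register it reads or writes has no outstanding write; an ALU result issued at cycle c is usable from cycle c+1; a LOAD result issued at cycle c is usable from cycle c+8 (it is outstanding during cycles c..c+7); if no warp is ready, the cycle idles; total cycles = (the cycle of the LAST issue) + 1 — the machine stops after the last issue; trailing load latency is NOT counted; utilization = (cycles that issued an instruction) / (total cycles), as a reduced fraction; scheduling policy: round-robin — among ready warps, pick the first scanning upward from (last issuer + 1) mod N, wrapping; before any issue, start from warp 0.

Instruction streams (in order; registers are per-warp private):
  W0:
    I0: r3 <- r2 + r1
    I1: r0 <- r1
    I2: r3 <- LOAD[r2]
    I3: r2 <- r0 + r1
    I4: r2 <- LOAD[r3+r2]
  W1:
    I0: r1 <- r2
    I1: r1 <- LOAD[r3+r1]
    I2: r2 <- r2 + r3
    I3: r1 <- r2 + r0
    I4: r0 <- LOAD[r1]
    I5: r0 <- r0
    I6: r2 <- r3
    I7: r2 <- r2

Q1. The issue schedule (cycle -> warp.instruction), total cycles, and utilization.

cycle 0: W0.I0
cycle 1: W1.I0
cycle 2: W0.I1
cycle 3: W1.I1
cycle 4: W0.I2
cycle 5: W1.I2
cycle 6: W0.I3
cycle 7: idle
cycle 8: idle
cycle 9: idle
cycle 10: idle
cycle 11: W1.I3
cycle 12: W0.I4
cycle 13: W1.I4
cycle 14: idle
cycle 15: idle
cycle 16: idle
cycle 17: idle
cycle 18: idle
cycle 19: idle
cycle 20: idle
cycle 21: W1.I5
cycle 22: W1.I6
cycle 23: W1.I7

Answer: 24 cycles, utilization 13/24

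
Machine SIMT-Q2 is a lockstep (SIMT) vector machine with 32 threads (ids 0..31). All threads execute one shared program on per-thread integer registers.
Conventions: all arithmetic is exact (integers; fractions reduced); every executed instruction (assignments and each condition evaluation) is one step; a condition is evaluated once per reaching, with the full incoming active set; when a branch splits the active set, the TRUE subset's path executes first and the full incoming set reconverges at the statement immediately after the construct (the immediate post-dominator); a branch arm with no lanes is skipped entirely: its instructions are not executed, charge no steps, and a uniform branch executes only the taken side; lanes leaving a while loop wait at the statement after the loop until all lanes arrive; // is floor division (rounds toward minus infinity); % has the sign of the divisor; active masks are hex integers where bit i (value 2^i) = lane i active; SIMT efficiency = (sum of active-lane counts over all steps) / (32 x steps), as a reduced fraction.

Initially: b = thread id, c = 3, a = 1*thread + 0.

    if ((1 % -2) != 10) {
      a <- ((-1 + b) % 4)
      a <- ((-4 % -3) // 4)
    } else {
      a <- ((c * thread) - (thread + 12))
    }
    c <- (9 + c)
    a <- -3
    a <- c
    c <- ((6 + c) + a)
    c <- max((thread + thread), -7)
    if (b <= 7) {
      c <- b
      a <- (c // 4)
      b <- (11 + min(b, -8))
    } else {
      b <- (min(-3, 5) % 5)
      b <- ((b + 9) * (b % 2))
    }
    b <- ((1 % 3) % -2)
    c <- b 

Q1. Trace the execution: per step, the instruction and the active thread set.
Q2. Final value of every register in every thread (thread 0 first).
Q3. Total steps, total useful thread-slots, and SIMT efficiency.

step 0: eval ((1 % -2) != 10)        0xffffffff
step 1: a <- ((-1 + b) % 4)          0xffffffff
step 2: a <- ((-4 % -3) // 4)        0xffffffff
step 3: c <- (9 + c)                 0xffffffff
step 4: a <- -3                      0xffffffff
step 5: a <- c                       0xffffffff
step 6: c <- ((6 + c) + a)           0xffffffff
step 7: c <- max((thread + thread), -7) 0xffffffff
step 8: eval (b <= 7)                0xffffffff
step 9: c <- b                       0x000000ff
step 10: a <- (c // 4)                0x000000ff
step 11: b <- (11 + min(b, -8))       0x000000ff
step 12: b <- (min(-3, 5) % 5)        0xffffff00
step 13: b <- ((b + 9) * (b % 2))     0xffffff00
step 14: b <- ((1 % 3) % -2)          0xffffffff
step 15: c <- b                       0xffffffff

Answer: 16 steps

b: -1,-1,-1,-1,-1,-1,-1,-1,-1,-1,-1,-1,-1,-1,-1,-1,-1,-1,-1,-1,-1,-1,-1,-1,-1,-1,-1,-1,-1,-1,-1,-1
c: -1,-1,-1,-1,-1,-1,-1,-1,-1,-1,-1,-1,-1,-1,-1,-1,-1,-1,-1,-1,-1,-1,-1,-1,-1,-1,-1,-1,-1,-1,-1,-1
a: 0,0,0,0,1,1,1,1,12,12,12,12,12,12,12,12,12,12,12,12,12,12,12,12,12,12,12,12,12,12,12,12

steps = 16; useful = 424; efficiency = 424/512 = 53/64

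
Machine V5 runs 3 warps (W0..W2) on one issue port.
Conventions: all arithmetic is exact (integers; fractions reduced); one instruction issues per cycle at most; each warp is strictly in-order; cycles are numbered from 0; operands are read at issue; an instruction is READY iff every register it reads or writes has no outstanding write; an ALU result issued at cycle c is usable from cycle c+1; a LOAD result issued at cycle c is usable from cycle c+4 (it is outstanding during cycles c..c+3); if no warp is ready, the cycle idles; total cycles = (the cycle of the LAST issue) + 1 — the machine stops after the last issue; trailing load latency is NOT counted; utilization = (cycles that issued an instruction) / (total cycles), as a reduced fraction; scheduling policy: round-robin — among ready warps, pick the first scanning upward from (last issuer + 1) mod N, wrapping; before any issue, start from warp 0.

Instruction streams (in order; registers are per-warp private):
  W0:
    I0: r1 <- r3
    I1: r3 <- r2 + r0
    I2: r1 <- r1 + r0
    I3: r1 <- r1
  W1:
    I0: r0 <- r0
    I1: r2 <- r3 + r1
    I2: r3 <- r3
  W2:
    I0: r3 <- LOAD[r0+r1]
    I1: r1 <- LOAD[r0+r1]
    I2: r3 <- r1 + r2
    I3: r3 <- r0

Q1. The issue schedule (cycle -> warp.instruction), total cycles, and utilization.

cycle 0: W0.I0
cycle 1: W1.I0
cycle 2: W2.I0
cycle 3: W0.I1
cycle 4: W1.I1
cycle 5: W2.I1
cycle 6: W0.I2
cycle 7: W1.I2
cycle 8: W0.I3
cycle 9: W2.I2
cycle 10: W2.I3

Answer: 11 cycles, utilization 1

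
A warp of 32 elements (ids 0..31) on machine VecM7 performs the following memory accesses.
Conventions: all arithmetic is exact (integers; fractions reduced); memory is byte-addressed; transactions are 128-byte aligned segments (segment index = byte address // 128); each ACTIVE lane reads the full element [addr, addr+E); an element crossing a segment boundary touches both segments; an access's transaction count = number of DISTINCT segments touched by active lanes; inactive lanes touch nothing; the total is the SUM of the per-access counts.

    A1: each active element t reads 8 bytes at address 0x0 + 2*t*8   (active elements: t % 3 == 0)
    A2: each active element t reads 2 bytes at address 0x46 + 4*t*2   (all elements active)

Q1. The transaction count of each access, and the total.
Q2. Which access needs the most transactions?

A1: 4 transactions
A2: 3 transactions

Answer: 4,3; total 7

Answer: A1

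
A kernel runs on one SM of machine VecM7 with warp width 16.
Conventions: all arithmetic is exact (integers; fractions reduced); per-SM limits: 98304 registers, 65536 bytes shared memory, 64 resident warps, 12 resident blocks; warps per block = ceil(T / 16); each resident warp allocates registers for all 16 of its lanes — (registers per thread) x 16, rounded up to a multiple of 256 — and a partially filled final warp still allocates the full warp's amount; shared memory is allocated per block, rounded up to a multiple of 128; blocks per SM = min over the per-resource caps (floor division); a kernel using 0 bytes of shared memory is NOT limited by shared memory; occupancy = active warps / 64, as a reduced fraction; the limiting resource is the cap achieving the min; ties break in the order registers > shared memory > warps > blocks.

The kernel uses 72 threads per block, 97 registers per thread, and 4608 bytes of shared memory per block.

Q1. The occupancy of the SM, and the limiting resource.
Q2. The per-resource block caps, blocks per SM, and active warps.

Answer: occupancy 25/32, limited by registers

registers: 10 blocks
shared memory: 14 blocks
warps: 12 blocks
blocks: 12 blocks

Answer: 10 blocks, 50 active warps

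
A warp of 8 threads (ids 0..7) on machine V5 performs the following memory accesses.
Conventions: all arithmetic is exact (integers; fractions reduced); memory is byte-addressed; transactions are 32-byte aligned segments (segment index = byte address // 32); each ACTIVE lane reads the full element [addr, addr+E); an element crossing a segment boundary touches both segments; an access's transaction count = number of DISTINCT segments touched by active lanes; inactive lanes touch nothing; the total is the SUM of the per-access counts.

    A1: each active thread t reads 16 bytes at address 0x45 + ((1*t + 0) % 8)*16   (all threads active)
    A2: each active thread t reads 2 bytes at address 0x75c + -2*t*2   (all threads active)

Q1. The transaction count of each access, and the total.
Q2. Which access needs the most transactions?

A1: 5 transactions
A2: 1 transaction

Answer: 5,1; total 6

Answer: A1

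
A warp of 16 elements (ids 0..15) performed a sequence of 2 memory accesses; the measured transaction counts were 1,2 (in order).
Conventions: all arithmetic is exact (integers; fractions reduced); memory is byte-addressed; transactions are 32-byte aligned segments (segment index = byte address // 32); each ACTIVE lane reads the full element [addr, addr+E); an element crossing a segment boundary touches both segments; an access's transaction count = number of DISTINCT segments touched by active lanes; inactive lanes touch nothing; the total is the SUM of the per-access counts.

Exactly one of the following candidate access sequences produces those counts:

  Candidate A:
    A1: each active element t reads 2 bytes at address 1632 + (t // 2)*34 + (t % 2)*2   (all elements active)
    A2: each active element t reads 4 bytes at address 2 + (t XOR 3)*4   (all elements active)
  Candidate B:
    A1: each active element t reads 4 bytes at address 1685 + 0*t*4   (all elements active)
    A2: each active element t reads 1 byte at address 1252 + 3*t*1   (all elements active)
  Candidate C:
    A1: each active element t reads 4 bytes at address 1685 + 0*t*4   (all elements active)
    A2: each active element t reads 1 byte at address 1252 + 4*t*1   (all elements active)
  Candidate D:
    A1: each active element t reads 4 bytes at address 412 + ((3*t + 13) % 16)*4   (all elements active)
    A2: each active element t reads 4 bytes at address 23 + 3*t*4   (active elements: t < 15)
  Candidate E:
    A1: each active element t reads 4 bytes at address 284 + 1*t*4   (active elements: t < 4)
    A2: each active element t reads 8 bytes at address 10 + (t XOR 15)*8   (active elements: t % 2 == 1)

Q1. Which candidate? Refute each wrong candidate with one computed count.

A: A1 gives 8 transactions, not 1
C: A2 gives 3 transactions, not 2
D: A1 gives 3 transactions, not 1
E: A1 gives 2 transactions, not 1
B: all counts match (1,2)

Answer: B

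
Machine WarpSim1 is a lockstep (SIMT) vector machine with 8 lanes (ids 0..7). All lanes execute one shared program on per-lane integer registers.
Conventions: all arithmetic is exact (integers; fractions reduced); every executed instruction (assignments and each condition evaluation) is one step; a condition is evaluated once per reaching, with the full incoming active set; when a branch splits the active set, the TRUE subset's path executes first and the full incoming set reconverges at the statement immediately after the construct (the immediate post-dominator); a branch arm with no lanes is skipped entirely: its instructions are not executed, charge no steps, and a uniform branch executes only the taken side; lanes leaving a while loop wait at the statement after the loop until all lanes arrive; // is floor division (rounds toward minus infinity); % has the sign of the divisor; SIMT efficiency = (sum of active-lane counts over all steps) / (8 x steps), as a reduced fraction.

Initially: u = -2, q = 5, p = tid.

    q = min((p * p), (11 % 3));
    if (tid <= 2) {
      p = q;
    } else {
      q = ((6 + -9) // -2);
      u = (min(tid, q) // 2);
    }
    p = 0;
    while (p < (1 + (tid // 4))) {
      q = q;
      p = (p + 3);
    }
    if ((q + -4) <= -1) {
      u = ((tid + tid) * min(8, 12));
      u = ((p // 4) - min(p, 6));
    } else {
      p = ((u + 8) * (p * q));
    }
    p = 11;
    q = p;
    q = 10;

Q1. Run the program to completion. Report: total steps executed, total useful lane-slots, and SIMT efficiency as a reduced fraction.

Answer: 16 steps, 117 useful, 117/128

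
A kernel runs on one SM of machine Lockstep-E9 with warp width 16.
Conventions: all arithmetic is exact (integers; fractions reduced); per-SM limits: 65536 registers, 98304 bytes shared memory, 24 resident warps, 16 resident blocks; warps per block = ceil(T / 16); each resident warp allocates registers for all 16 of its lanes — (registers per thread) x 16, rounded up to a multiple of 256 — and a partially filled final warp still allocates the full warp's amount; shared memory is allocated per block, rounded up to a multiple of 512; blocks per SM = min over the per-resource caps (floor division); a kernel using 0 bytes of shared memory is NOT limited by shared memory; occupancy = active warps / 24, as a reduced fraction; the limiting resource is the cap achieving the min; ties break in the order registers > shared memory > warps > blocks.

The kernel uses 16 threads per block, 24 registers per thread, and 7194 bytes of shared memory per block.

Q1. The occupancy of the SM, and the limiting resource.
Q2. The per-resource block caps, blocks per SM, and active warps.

Answer: occupancy 1/2, limited by shared memory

registers: 128 blocks
shared memory: 12 blocks
warps: 24 blocks
blocks: 16 blocks

Answer: 12 blocks, 12 active warps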